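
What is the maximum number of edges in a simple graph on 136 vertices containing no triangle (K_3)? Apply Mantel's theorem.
ex(136, K_3) = ⌊136^2/4⌋ = 4624

Mantel (1907): a triangle-free graph on n vertices has at most ⌊n^2/4⌋ edges, with equality for the complete bipartite graph K_{⌊n/2⌋, ⌈n/2⌉}. For n = 136: ⌊136^2/4⌋ = ⌊18496/4⌋ = 4624. The extremal graph is K_{68, 68}, which has 68·68 = 4624 edges.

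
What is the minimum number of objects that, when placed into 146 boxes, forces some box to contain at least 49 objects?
n = (49 − 1)·146 + 1 = 7009

By the generalised pigeonhole principle, to guarantee some box contains ≥ r objects we need more than (r − 1) · k objects total. Threshold: n = (r − 1) · k + 1. With r = 49 and k = 146: n = 48 · 146 + 1 = 7008 + 1 = 7009. For n = 7008 = 48 · 146, we can put exactly 48 objects in every box, avoiding 49 in any single one — so 7009 is tight.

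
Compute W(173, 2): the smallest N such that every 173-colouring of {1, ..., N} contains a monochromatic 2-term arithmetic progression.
W(173, 2) = 173 + 1 = 174

A 2-term AP is any pair of integers, so a monochromatic 2-AP exists iff some colour is used at least twice. With 173 colours, the colouring i ↦ i on {1, ..., 173} uses each colour once, avoiding any monochromatic pair, so W(173, 2) > 173. For {1, ..., 174}, pigeonhole forces two integers of the same colour, which form a monochromatic 2-AP. Hence W(173, 2) = 174.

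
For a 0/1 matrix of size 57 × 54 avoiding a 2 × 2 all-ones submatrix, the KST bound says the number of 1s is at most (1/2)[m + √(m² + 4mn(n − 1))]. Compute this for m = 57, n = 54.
z(57, 54; 2, 2) ≤ (1/2)[57 + √(57² + 4·57·54·53)] = (1/2)[57 + √655785] = 433.4028

Kővári–Sós–Turán: let r_1, ..., r_57 be the row sums and z = Σ r_i the total number of 1s. Each pair of columns can share at most one row with both entries 1 (else a 2×2 all-ones block appears), so Σ_i C(r_i, 2) ≤ C(54, 2) = 1431. By convexity Σ_i C(r_i, 2) ≥ 57·C(z/57, 2) = z(z − 57)/(2·57), giving z² − 57z − 57·54·53 ≤ 0 and hence z ≤ (1/2)[57 + √(3249 + 4·163134)] = (1/2)[57 + √655785] ≈ (1/2)(57 + 809.8055) = 433.4028.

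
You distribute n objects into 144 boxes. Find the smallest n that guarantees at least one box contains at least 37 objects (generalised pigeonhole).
n = (37 − 1)·144 + 1 = 5185

By the generalised pigeonhole principle, to guarantee some box contains ≥ r objects we need more than (r − 1) · k objects total. Threshold: n = (r − 1) · k + 1. With r = 37 and k = 144: n = 36 · 144 + 1 = 5184 + 1 = 5185. For n = 5184 = 36 · 144, we can put exactly 36 objects in every box, avoiding 37 in any single one — so 5185 is tight.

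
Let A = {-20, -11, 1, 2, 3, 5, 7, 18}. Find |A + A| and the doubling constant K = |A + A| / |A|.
K = |A + A| / |A| = 31/8

Enumerate A + A = {a + b : a, b ∈ A}. With |A| = 8, there are |A|^2 = 64 ordered sum pairs; collecting distinct values, A + A = {-40, -31, -22, -19, -18, -17, -15, -13, -10, -9, -8, -6, -4, -2, 2, 3, 4, 5, 6, 7, 8, 9, 10, 12, 14, 19, 20, 21, 23, 25, 36}, so |A + A| = 31. Thus K = 31/8. For comparison, the minimum possible |A + A| over all 8-element sets is 2·8 − 1 = 15 (so min K = 15/8), attained only by arithmetic progressions.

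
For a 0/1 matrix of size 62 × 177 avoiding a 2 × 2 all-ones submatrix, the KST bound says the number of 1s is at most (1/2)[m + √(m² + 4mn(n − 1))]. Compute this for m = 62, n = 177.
z(62, 177; 2, 2) ≤ (1/2)[62 + √(62² + 4·62·177·176)] = (1/2)[62 + √7729540] = 1421.1025

Kővári–Sós–Turán: let r_1, ..., r_62 be the row sums and z = Σ r_i the total number of 1s. Each pair of columns can share at most one row with both entries 1 (else a 2×2 all-ones block appears), so Σ_i C(r_i, 2) ≤ C(177, 2) = 15576. By convexity Σ_i C(r_i, 2) ≥ 62·C(z/62, 2) = z(z − 62)/(2·62), giving z² − 62z − 62·177·176 ≤ 0 and hence z ≤ (1/2)[62 + √(3844 + 4·1931424)] = (1/2)[62 + √7729540] ≈ (1/2)(62 + 2780.205) = 1421.1025.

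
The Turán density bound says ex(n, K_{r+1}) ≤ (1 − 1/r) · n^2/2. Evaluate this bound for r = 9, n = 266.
Turán density bound = (8/9) · 266^2/2 = 283024/9 ≈ 31447.1111

Turán's theorem: ex(n, K_{r+1}) is achieved by the complete r-partite Turán graph T(n, r) with parts as balanced as possible, and is at most (1 − 1/r) · n^2/2. For r = 9, n = 266: the density bound is (8/9) · 70756/2 = 283024/9 ≈ 31447.1111. The integer-valued extremum is e(T(266, 9)) = 31446, which is strictly less than the density bound 283024/9 since 9 ∤ 266 (the parts of T(266, 9) cannot all be equal).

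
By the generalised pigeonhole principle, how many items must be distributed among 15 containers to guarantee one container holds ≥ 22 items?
n = (22 − 1)·15 + 1 = 316

By the generalised pigeonhole principle, to guarantee some box contains ≥ r objects we need more than (r − 1) · k objects total. Threshold: n = (r − 1) · k + 1. With r = 22 and k = 15: n = 21 · 15 + 1 = 315 + 1 = 316. For n = 315 = 21 · 15, we can put exactly 21 objects in every box, avoiding 22 in any single one — so 316 is tight.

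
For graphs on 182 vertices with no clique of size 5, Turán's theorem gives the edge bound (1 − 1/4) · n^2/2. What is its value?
Turán density bound = (3/4) · 182^2/2 = 24843/2 ≈ 12421.5

Turán's theorem: ex(n, K_{r+1}) is achieved by the complete r-partite Turán graph T(n, r) with parts as balanced as possible, and is at most (1 − 1/r) · n^2/2. For r = 4, n = 182: the density bound is (3/4) · 33124/2 = 24843/2 ≈ 12421.5. The integer-valued extremum is e(T(182, 4)) = 12421, which is strictly less than the density bound 24843/2 since 4 ∤ 182 (the parts of T(182, 4) cannot all be equal).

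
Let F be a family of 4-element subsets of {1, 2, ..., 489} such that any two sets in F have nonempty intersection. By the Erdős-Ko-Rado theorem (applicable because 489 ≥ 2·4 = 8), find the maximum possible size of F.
max |F| = C(488, 3) = 19250136

The Erdős-Ko-Rado theorem states: for n ≥ 2k, an intersecting family of k-subsets of an n-element set has size at most C(n − 1, k − 1), with equality for 'star' families {A ⊆ [n] : |A| = k, i ∈ A} (fix an element i). For n = 489, k = 4: C(488, 3) = 19250136.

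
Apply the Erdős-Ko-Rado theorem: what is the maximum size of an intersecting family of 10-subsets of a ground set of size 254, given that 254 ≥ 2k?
max |F| = C(253, 9) = 10134934163979625

Erdős-Ko-Rado (1961): when n ≥ 2k, max |F| = C(n−1, k−1). The bound is attained by the star {A : i ∈ A} for any fixed i ∈ [n]. Here C(254−1, 10−1) = C(253, 9) = 10134934163979625.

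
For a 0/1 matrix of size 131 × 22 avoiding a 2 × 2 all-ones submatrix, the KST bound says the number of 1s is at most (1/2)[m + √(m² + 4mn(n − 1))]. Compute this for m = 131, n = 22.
z(131, 22; 2, 2) ≤ (1/2)[131 + √(131² + 4·131·22·21)] = (1/2)[131 + √259249] = 320.0825

Kővári–Sós–Turán: let r_1, ..., r_131 be the row sums and z = Σ r_i the total number of 1s. Each pair of columns can share at most one row with both entries 1 (else a 2×2 all-ones block appears), so Σ_i C(r_i, 2) ≤ C(22, 2) = 231. By convexity Σ_i C(r_i, 2) ≥ 131·C(z/131, 2) = z(z − 131)/(2·131), giving z² − 131z − 131·22·21 ≤ 0 and hence z ≤ (1/2)[131 + √(17161 + 4·60522)] = (1/2)[131 + √259249] ≈ (1/2)(131 + 509.165) = 320.0825.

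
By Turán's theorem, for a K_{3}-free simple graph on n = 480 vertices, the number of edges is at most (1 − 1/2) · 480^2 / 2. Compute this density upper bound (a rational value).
Turán density bound = (1/2) · 480^2/2 = 57600

Turán's theorem: ex(n, K_{r+1}) is achieved by the complete r-partite Turán graph T(n, r) with parts as balanced as possible, and is at most (1 − 1/r) · n^2/2. For r = 2, n = 480: the density bound is (1/2) · 230400/2 = 57600. Since 2 ∣ 480, the Turán graph T(480, 2) has parts of equal size 240, and its edge count e(T(480, 2)) = 57600 attains the density bound exactly.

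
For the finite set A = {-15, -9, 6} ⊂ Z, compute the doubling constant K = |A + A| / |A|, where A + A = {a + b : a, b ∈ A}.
K = |A + A| / |A| = 6/3 = 2

Enumerate A + A = {a + b : a, b ∈ A}. With |A| = 3, there are |A|^2 = 9 ordered sum pairs; collecting distinct values, A + A = {-30, -24, -18, -9, -3, 12}, so |A + A| = 6. Thus K = 6/3 = 2. For comparison, the minimum possible |A + A| over all 3-element sets is 2·3 − 1 = 5 (so min K = 5/3), attained only by arithmetic progressions.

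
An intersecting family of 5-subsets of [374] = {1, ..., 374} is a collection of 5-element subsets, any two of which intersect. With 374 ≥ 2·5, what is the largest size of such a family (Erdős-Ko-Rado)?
max |F| = C(373, 4) = 793626505

The Erdős-Ko-Rado theorem states: for n ≥ 2k, an intersecting family of k-subsets of an n-element set has size at most C(n − 1, k − 1), with equality for 'star' families {A ⊆ [n] : |A| = k, i ∈ A} (fix an element i). For n = 374, k = 5: C(373, 4) = 793626505.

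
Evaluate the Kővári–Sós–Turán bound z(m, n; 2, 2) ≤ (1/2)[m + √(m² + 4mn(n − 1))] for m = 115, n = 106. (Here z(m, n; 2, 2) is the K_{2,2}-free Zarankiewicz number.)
z(115, 106; 2, 2) ≤ (1/2)[115 + √(115² + 4·115·106·105)] = (1/2)[115 + √5133025] = 1190.309

Kővári–Sós–Turán: let r_1, ..., r_115 be the row sums and z = Σ r_i the total number of 1s. Each pair of columns can share at most one row with both entries 1 (else a 2×2 all-ones block appears), so Σ_i C(r_i, 2) ≤ C(106, 2) = 5565. By convexity Σ_i C(r_i, 2) ≥ 115·C(z/115, 2) = z(z − 115)/(2·115), giving z² − 115z − 115·106·105 ≤ 0 and hence z ≤ (1/2)[115 + √(13225 + 4·1279950)] = (1/2)[115 + √5133025] ≈ (1/2)(115 + 2265.618) = 1190.309.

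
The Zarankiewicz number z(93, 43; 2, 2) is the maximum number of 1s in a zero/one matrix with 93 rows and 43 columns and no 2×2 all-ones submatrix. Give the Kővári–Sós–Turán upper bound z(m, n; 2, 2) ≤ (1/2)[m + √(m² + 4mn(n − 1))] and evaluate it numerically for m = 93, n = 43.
z(93, 43; 2, 2) ≤ (1/2)[93 + √(93² + 4·93·43·42)] = (1/2)[93 + √680481] = 458.9564

Kővári–Sós–Turán: let r_1, ..., r_93 be the row sums and z = Σ r_i the total number of 1s. Each pair of columns can share at most one row with both entries 1 (else a 2×2 all-ones block appears), so Σ_i C(r_i, 2) ≤ C(43, 2) = 903. By convexity Σ_i C(r_i, 2) ≥ 93·C(z/93, 2) = z(z − 93)/(2·93), giving z² − 93z − 93·43·42 ≤ 0 and hence z ≤ (1/2)[93 + √(8649 + 4·167958)] = (1/2)[93 + √680481] ≈ (1/2)(93 + 824.9127) = 458.9564.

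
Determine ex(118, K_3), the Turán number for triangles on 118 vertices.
ex(118, K_3) = ⌊118^2/4⌋ = 3481

Mantel (1907): a triangle-free graph on n vertices has at most ⌊n^2/4⌋ edges, with equality for the complete bipartite graph K_{⌊n/2⌋, ⌈n/2⌉}. For n = 118: ⌊118^2/4⌋ = ⌊13924/4⌋ = 3481. The extremal graph is K_{59, 59}, which has 59·59 = 3481 edges.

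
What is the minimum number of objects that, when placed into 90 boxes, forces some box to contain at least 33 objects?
n = (33 − 1)·90 + 1 = 2881

By the generalised pigeonhole principle, to guarantee some box contains ≥ r objects we need more than (r − 1) · k objects total. Threshold: n = (r − 1) · k + 1. With r = 33 and k = 90: n = 32 · 90 + 1 = 2880 + 1 = 2881. For n = 2880 = 32 · 90, we can put exactly 32 objects in every box, avoiding 33 in any single one — so 2881 is tight.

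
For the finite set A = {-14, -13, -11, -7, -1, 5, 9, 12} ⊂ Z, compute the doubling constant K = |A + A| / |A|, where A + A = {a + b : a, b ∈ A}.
K = |A + A| / |A| = 31/8

Enumerate A + A = {a + b : a, b ∈ A}. With |A| = 8, there are |A|^2 = 64 ordered sum pairs; collecting distinct values, A + A = {-28, -27, -26, -25, -24, -22, -21, -20, -18, -15, -14, -12, -9, -8, -6, -5, -4, -2, -1, 1, 2, 4, 5, 8, 10, 11, 14, 17, 18, 21, 24}, so |A + A| = 31. Thus K = 31/8. For comparison, the minimum possible |A + A| over all 8-element sets is 2·8 − 1 = 15 (so min K = 15/8), attained only by arithmetic progressions.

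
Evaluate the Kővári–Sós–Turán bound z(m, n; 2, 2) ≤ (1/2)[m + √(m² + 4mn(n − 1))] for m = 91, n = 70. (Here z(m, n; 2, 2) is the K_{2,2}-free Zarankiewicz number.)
z(91, 70; 2, 2) ≤ (1/2)[91 + √(91² + 4·91·70·69)] = (1/2)[91 + √1766401] = 710.0301

Kővári–Sós–Turán: let r_1, ..., r_91 be the row sums and z = Σ r_i the total number of 1s. Each pair of columns can share at most one row with both entries 1 (else a 2×2 all-ones block appears), so Σ_i C(r_i, 2) ≤ C(70, 2) = 2415. By convexity Σ_i C(r_i, 2) ≥ 91·C(z/91, 2) = z(z − 91)/(2·91), giving z² − 91z − 91·70·69 ≤ 0 and hence z ≤ (1/2)[91 + √(8281 + 4·439530)] = (1/2)[91 + √1766401] ≈ (1/2)(91 + 1329.0602) = 710.0301.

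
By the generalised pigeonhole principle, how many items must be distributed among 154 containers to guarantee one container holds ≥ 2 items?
n = (2 − 1)·154 + 1 = 155

By the generalised pigeonhole principle, to guarantee some box contains ≥ r objects we need more than (r − 1) · k objects total. Threshold: n = (r − 1) · k + 1. With r = 2 and k = 154: n = 1 · 154 + 1 = 154 + 1 = 155. For n = 154 = 1 · 154, we can put exactly 1 objects in every box, avoiding 2 in any single one — so 155 is tight.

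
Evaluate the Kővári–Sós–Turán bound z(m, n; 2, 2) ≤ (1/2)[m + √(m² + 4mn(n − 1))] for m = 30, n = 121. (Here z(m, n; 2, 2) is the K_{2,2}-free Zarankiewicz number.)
z(30, 121; 2, 2) ≤ (1/2)[30 + √(30² + 4·30·121·120)] = (1/2)[30 + √1743300] = 675.1704

Kővári–Sós–Turán: let r_1, ..., r_30 be the row sums and z = Σ r_i the total number of 1s. Each pair of columns can share at most one row with both entries 1 (else a 2×2 all-ones block appears), so Σ_i C(r_i, 2) ≤ C(121, 2) = 7260. By convexity Σ_i C(r_i, 2) ≥ 30·C(z/30, 2) = z(z − 30)/(2·30), giving z² − 30z − 30·121·120 ≤ 0 and hence z ≤ (1/2)[30 + √(900 + 4·435600)] = (1/2)[30 + √1743300] ≈ (1/2)(30 + 1320.3409) = 675.1704.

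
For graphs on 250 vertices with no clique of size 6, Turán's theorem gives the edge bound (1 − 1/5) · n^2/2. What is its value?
Turán density bound = (4/5) · 250^2/2 = 25000

Turán's theorem: ex(n, K_{r+1}) is achieved by the complete r-partite Turán graph T(n, r) with parts as balanced as possible, and is at most (1 − 1/r) · n^2/2. For r = 5, n = 250: the density bound is (4/5) · 62500/2 = 25000. Since 5 ∣ 250, the Turán graph T(250, 5) has parts of equal size 50, and its edge count e(T(250, 5)) = 25000 attains the density bound exactly.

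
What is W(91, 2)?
W(91, 2) = 91 + 1 = 92

A 2-term AP is any pair of integers, so a monochromatic 2-AP exists iff some colour is used at least twice. With 91 colours, the colouring i ↦ i on {1, ..., 91} uses each colour once, avoiding any monochromatic pair, so W(91, 2) > 91. For {1, ..., 92}, pigeonhole forces two integers of the same colour, which form a monochromatic 2-AP. Hence W(91, 2) = 92.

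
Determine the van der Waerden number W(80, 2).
W(80, 2) = 80 + 1 = 81

A 2-term AP is any pair of integers, so a monochromatic 2-AP exists iff some colour is used at least twice. With 80 colours, the colouring i ↦ i on {1, ..., 80} uses each colour once, avoiding any monochromatic pair, so W(80, 2) > 80. For {1, ..., 81}, pigeonhole forces two integers of the same colour, which form a monochromatic 2-AP. Hence W(80, 2) = 81.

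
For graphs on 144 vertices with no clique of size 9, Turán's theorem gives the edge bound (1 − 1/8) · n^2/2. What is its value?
Turán density bound = (7/8) · 144^2/2 = 9072

Turán's theorem: ex(n, K_{r+1}) is achieved by the complete r-partite Turán graph T(n, r) with parts as balanced as possible, and is at most (1 − 1/r) · n^2/2. For r = 8, n = 144: the density bound is (7/8) · 20736/2 = 9072. Since 8 ∣ 144, the Turán graph T(144, 8) has parts of equal size 18, and its edge count e(T(144, 8)) = 9072 attains the density bound exactly.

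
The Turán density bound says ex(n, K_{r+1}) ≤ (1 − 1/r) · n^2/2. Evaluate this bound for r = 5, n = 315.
Turán density bound = (4/5) · 315^2/2 = 39690

Turán's theorem: ex(n, K_{r+1}) is achieved by the complete r-partite Turán graph T(n, r) with parts as balanced as possible, and is at most (1 − 1/r) · n^2/2. For r = 5, n = 315: the density bound is (4/5) · 99225/2 = 39690. Since 5 ∣ 315, the Turán graph T(315, 5) has parts of equal size 63, and its edge count e(T(315, 5)) = 39690 attains the density bound exactly.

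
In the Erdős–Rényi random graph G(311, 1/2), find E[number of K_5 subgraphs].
E[# K_5] = C(311, 5) · (1/2)^C(5, 2) = 23474070697 / 2^10 ≈ 22923897.165039

For each 5-subset S of vertices (there are C(311, 5) = 23474070697 such S), let X_S = 1 if S induces a K_5 (all C(5, 2) = 10 edges present). Then P(X_S = 1) = (1/2)^10 = 1/1024. By linearity of expectation, E[# K_5] = C(311, 5) · (1/2)^10 = 23474070697 / 1024 ≈ 22923897.165039.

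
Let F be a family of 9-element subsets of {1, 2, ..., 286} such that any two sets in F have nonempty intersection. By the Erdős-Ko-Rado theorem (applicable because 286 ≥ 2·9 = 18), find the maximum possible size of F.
max |F| = C(285, 8) = 977668383492945

Erdős-Ko-Rado (1961): when n ≥ 2k, max |F| = C(n−1, k−1). The bound is attained by the star {A : i ∈ A} for any fixed i ∈ [n]. Here C(286−1, 9−1) = C(285, 8) = 977668383492945.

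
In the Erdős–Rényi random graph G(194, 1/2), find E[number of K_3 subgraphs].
E[# K_3] = C(194, 3) · (1/2)^C(3, 2) = 1198144 / 2^3 = 149768

For each 3-subset S of vertices (there are C(194, 3) = 1198144 such S), let X_S = 1 if S induces a K_3 (all C(3, 2) = 3 edges present). Then P(X_S = 1) = (1/2)^3 = 1/8. By linearity of expectation, E[# K_3] = C(194, 3) · (1/2)^3 = 1198144 / 8 = 149768.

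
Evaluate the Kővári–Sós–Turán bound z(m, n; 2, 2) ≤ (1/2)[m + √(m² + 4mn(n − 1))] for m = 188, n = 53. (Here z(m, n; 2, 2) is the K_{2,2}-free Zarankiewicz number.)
z(188, 53; 2, 2) ≤ (1/2)[188 + √(188² + 4·188·53·52)] = (1/2)[188 + √2107856] = 819.9229

Kővári–Sós–Turán: let r_1, ..., r_188 be the row sums and z = Σ r_i the total number of 1s. Each pair of columns can share at most one row with both entries 1 (else a 2×2 all-ones block appears), so Σ_i C(r_i, 2) ≤ C(53, 2) = 1378. By convexity Σ_i C(r_i, 2) ≥ 188·C(z/188, 2) = z(z − 188)/(2·188), giving z² − 188z − 188·53·52 ≤ 0 and hence z ≤ (1/2)[188 + √(35344 + 4·518128)] = (1/2)[188 + √2107856] ≈ (1/2)(188 + 1451.8457) = 819.9229.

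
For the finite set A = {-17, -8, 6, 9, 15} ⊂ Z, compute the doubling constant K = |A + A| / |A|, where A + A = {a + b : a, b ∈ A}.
K = |A + A| / |A| = 14/5

Enumerate A + A = {a + b : a, b ∈ A}. With |A| = 5, there are |A|^2 = 25 ordered sum pairs; collecting distinct values, A + A = {-34, -25, -16, -11, -8, -2, 1, 7, 12, 15, 18, 21, 24, 30}, so |A + A| = 14. Thus K = 14/5. For comparison, the minimum possible |A + A| over all 5-element sets is 2·5 − 1 = 9 (so min K = 9/5), attained only by arithmetic progressions.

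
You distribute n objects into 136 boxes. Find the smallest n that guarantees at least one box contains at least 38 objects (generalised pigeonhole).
n = (38 − 1)·136 + 1 = 5033

By the generalised pigeonhole principle, to guarantee some box contains ≥ r objects we need more than (r − 1) · k objects total. Threshold: n = (r − 1) · k + 1. With r = 38 and k = 136: n = 37 · 136 + 1 = 5032 + 1 = 5033. For n = 5032 = 37 · 136, we can put exactly 37 objects in every box, avoiding 38 in any single one — so 5033 is tight.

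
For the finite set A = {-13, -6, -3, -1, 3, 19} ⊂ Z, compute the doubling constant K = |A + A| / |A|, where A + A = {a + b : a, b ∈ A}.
K = |A + A| / |A| = 20/6 = 10/3

Enumerate A + A = {a + b : a, b ∈ A}. With |A| = 6, there are |A|^2 = 36 ordered sum pairs; collecting distinct values, A + A = {-26, -19, -16, -14, -12, -10, -9, -7, -6, -4, -3, -2, 0, 2, 6, 13, 16, 18, 22, 38}, so |A + A| = 20. Thus K = 20/6 = 10/3. For comparison, the minimum possible |A + A| over all 6-element sets is 2·6 − 1 = 11 (so min K = 11/6), attained only by arithmetic progressions.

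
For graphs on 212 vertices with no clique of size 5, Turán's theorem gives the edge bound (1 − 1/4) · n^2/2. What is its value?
Turán density bound = (3/4) · 212^2/2 = 16854

Turán's theorem: ex(n, K_{r+1}) is achieved by the complete r-partite Turán graph T(n, r) with parts as balanced as possible, and is at most (1 − 1/r) · n^2/2. For r = 4, n = 212: the density bound is (3/4) · 44944/2 = 16854. Since 4 ∣ 212, the Turán graph T(212, 4) has parts of equal size 53, and its edge count e(T(212, 4)) = 16854 attains the density bound exactly.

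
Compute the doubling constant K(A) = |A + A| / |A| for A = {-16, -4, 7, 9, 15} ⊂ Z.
K = |A + A| / |A| = 15/5 = 3

Enumerate A + A = {a + b : a, b ∈ A}. With |A| = 5, there are |A|^2 = 25 ordered sum pairs; collecting distinct values, A + A = {-32, -20, -9, -8, -7, -1, 3, 5, 11, 14, 16, 18, 22, 24, 30}, so |A + A| = 15. Thus K = 15/5 = 3. For comparison, the minimum possible |A + A| over all 5-element sets is 2·5 − 1 = 9 (so min K = 9/5), attained only by arithmetic progressions.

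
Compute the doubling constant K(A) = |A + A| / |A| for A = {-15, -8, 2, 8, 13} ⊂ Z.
K = |A + A| / |A| = 15/5 = 3

Enumerate A + A = {a + b : a, b ∈ A}. With |A| = 5, there are |A|^2 = 25 ordered sum pairs; collecting distinct values, A + A = {-30, -23, -16, -13, -7, -6, -2, 0, 4, 5, 10, 15, 16, 21, 26}, so |A + A| = 15. Thus K = 15/5 = 3. For comparison, the minimum possible |A + A| over all 5-element sets is 2·5 − 1 = 9 (so min K = 9/5), attained only by arithmetic progressions.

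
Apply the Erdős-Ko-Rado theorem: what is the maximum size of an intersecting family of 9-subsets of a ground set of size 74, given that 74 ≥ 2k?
max |F| = C(73, 8) = 13442126049

Erdős-Ko-Rado (1961): when n ≥ 2k, max |F| = C(n−1, k−1). The bound is attained by the star {A : i ∈ A} for any fixed i ∈ [n]. Here C(74−1, 9−1) = C(73, 8) = 13442126049.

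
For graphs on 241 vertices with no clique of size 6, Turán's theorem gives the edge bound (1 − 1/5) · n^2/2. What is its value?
Turán density bound = (4/5) · 241^2/2 = 116162/5 ≈ 23232.4

Turán's theorem: ex(n, K_{r+1}) is achieved by the complete r-partite Turán graph T(n, r) with parts as balanced as possible, and is at most (1 − 1/r) · n^2/2. For r = 5, n = 241: the density bound is (4/5) · 58081/2 = 116162/5 ≈ 23232.4. The integer-valued extremum is e(T(241, 5)) = 23232, which is strictly less than the density bound 116162/5 since 5 ∤ 241 (the parts of T(241, 5) cannot all be equal).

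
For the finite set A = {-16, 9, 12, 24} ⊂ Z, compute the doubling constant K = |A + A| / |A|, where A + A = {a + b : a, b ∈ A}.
K = |A + A| / |A| = 10/4 = 5/2

Enumerate A + A = {a + b : a, b ∈ A}. With |A| = 4, there are |A|^2 = 16 ordered sum pairs; collecting distinct values, A + A = {-32, -7, -4, 8, 18, 21, 24, 33, 36, 48}, so |A + A| = 10. Thus K = 10/4 = 5/2. For comparison, the minimum possible |A + A| over all 4-element sets is 2·4 − 1 = 7 (so min K = 7/4), attained only by arithmetic progressions.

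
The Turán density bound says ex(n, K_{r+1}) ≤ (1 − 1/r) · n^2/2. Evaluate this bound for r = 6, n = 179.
Turán density bound = (5/6) · 179^2/2 = 160205/12 ≈ 13350.4167

Turán's theorem: ex(n, K_{r+1}) is achieved by the complete r-partite Turán graph T(n, r) with parts as balanced as possible, and is at most (1 − 1/r) · n^2/2. For r = 6, n = 179: the density bound is (5/6) · 32041/2 = 160205/12 ≈ 13350.4167. The integer-valued extremum is e(T(179, 6)) = 13350, which is strictly less than the density bound 160205/12 since 6 ∤ 179 (the parts of T(179, 6) cannot all be equal).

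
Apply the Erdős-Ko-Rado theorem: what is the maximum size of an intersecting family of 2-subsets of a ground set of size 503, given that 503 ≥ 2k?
max |F| = C(502, 1) = 502

The Erdős-Ko-Rado theorem states: for n ≥ 2k, an intersecting family of k-subsets of an n-element set has size at most C(n − 1, k − 1), with equality for 'star' families {A ⊆ [n] : |A| = k, i ∈ A} (fix an element i). For n = 503, k = 2: C(502, 1) = 502.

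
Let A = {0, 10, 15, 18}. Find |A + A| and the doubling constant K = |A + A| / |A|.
K = |A + A| / |A| = 10/4 = 5/2

Enumerate A + A = {a + b : a, b ∈ A}. With |A| = 4, there are |A|^2 = 16 ordered sum pairs; collecting distinct values, A + A = {0, 10, 15, 18, 20, 25, 28, 30, 33, 36}, so |A + A| = 10. Thus K = 10/4 = 5/2. For comparison, the minimum possible |A + A| over all 4-element sets is 2·4 − 1 = 7 (so min K = 7/4), attained only by arithmetic progressions.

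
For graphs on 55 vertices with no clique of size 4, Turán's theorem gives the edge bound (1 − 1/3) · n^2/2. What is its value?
Turán density bound = (2/3) · 55^2/2 = 3025/3 ≈ 1008.3333

Turán's theorem: ex(n, K_{r+1}) is achieved by the complete r-partite Turán graph T(n, r) with parts as balanced as possible, and is at most (1 − 1/r) · n^2/2. For r = 3, n = 55: the density bound is (2/3) · 3025/2 = 3025/3 ≈ 1008.3333. The integer-valued extremum is e(T(55, 3)) = 1008, which is strictly less than the density bound 3025/3 since 3 ∤ 55 (the parts of T(55, 3) cannot all be equal).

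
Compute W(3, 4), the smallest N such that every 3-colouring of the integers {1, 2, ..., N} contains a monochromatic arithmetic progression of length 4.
W(3, 4) = 293

This is a classical value, W(3, 4) = 293, established by combining an explicit 3-colouring of {1, ..., 292} with no monochromatic 4-AP (giving the lower bound W(3, 4) > 292) and a finite case analysis / exhaustive computer search showing every 3-colouring of {1, ..., 293} has such an AP.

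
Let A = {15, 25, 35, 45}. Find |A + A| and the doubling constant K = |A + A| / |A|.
K = |A + A| / |A| = 7/4

Enumerate A + A = {a + b : a, b ∈ A}. With |A| = 4, there are |A|^2 = 16 ordered sum pairs; collecting distinct values, A + A = {30, 40, 50, 60, 70, 80, 90}, so |A + A| = 7. Thus K = 7/4. Here |A + A| = 2|A| − 1 = 7, the minimum possible — so K = 7/4 is minimal, which holds iff A is an arithmetic progression.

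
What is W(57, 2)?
W(57, 2) = 57 + 1 = 58

A 2-term AP is any pair of integers, so a monochromatic 2-AP exists iff some colour is used at least twice. With 57 colours, the colouring i ↦ i on {1, ..., 57} uses each colour once, avoiding any monochromatic pair, so W(57, 2) > 57. For {1, ..., 58}, pigeonhole forces two integers of the same colour, which form a monochromatic 2-AP. Hence W(57, 2) = 58.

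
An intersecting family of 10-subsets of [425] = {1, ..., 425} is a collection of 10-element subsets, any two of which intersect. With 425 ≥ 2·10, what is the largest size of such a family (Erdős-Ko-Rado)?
max |F| = C(424, 9) = 1120486732851927584

Erdős-Ko-Rado (1961): when n ≥ 2k, max |F| = C(n−1, k−1). The bound is attained by the star {A : i ∈ A} for any fixed i ∈ [n]. Here C(425−1, 10−1) = C(424, 9) = 1120486732851927584.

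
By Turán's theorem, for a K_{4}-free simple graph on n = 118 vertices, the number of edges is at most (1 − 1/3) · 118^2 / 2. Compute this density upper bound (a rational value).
Turán density bound = (2/3) · 118^2/2 = 13924/3 ≈ 4641.3333

Turán's theorem: ex(n, K_{r+1}) is achieved by the complete r-partite Turán graph T(n, r) with parts as balanced as possible, and is at most (1 − 1/r) · n^2/2. For r = 3, n = 118: the density bound is (2/3) · 13924/2 = 13924/3 ≈ 4641.3333. The integer-valued extremum is e(T(118, 3)) = 4641, which is strictly less than the density bound 13924/3 since 3 ∤ 118 (the parts of T(118, 3) cannot all be equal).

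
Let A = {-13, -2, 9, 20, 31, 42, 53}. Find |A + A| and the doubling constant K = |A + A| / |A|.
K = |A + A| / |A| = 13/7

Enumerate A + A = {a + b : a, b ∈ A}. With |A| = 7, there are |A|^2 = 49 ordered sum pairs; collecting distinct values, A + A = {-26, -15, -4, 7, 18, 29, 40, 51, 62, 73, 84, 95, 106}, so |A + A| = 13. Thus K = 13/7. Here |A + A| = 2|A| − 1 = 13, the minimum possible — so K = 13/7 is minimal, which holds iff A is an arithmetic progression.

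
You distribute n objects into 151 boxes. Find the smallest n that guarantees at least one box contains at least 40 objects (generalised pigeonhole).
n = (40 − 1)·151 + 1 = 5890

By the generalised pigeonhole principle, to guarantee some box contains ≥ r objects we need more than (r − 1) · k objects total. Threshold: n = (r − 1) · k + 1. With r = 40 and k = 151: n = 39 · 151 + 1 = 5889 + 1 = 5890. For n = 5889 = 39 · 151, we can put exactly 39 objects in every box, avoiding 40 in any single one — so 5890 is tight.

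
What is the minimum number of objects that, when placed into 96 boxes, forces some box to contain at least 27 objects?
n = (27 − 1)·96 + 1 = 2497

By the generalised pigeonhole principle, to guarantee some box contains ≥ r objects we need more than (r − 1) · k objects total. Threshold: n = (r − 1) · k + 1. With r = 27 and k = 96: n = 26 · 96 + 1 = 2496 + 1 = 2497. For n = 2496 = 26 · 96, we can put exactly 26 objects in every box, avoiding 27 in any single one — so 2497 is tight.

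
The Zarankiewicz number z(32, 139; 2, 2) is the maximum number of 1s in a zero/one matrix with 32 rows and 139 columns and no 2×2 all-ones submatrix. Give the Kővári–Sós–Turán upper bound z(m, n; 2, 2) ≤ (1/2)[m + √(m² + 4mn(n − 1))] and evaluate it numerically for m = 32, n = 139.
z(32, 139; 2, 2) ≤ (1/2)[32 + √(32² + 4·32·139·138)] = (1/2)[32 + √2456320] = 799.6326

Kővári–Sós–Turán: let r_1, ..., r_32 be the row sums and z = Σ r_i the total number of 1s. Each pair of columns can share at most one row with both entries 1 (else a 2×2 all-ones block appears), so Σ_i C(r_i, 2) ≤ C(139, 2) = 9591. By convexity Σ_i C(r_i, 2) ≥ 32·C(z/32, 2) = z(z − 32)/(2·32), giving z² − 32z − 32·139·138 ≤ 0 and hence z ≤ (1/2)[32 + √(1024 + 4·613824)] = (1/2)[32 + √2456320] ≈ (1/2)(32 + 1567.2651) = 799.6326.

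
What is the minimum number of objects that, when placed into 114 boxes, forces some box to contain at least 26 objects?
n = (26 − 1)·114 + 1 = 2851

By the generalised pigeonhole principle, to guarantee some box contains ≥ r objects we need more than (r − 1) · k objects total. Threshold: n = (r − 1) · k + 1. With r = 26 and k = 114: n = 25 · 114 + 1 = 2850 + 1 = 2851. For n = 2850 = 25 · 114, we can put exactly 25 objects in every box, avoiding 26 in any single one — so 2851 is tight.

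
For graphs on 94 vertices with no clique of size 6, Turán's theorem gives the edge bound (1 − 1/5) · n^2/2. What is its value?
Turán density bound = (4/5) · 94^2/2 = 17672/5 ≈ 3534.4

Turán's theorem: ex(n, K_{r+1}) is achieved by the complete r-partite Turán graph T(n, r) with parts as balanced as possible, and is at most (1 − 1/r) · n^2/2. For r = 5, n = 94: the density bound is (4/5) · 8836/2 = 17672/5 ≈ 3534.4. The integer-valued extremum is e(T(94, 5)) = 3534, which is strictly less than the density bound 17672/5 since 5 ∤ 94 (the parts of T(94, 5) cannot all be equal).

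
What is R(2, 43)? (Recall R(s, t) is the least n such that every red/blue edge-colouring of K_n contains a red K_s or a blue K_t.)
R(2, 43) = 43

R(2, k) = k for all k ≥ 2: in a 2-colouring of K_k, either some edge is red (a red K_2) or all edges are blue (a blue K_k). And K_{42} coloured all-blue has no blue K_43, so R(2, 43) > 42. Hence R(2, 43) = 43.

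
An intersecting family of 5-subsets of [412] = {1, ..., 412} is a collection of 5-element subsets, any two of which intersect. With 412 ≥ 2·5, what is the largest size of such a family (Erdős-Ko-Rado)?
max |F| = C(411, 4) = 1171650030

Erdős-Ko-Rado (1961): when n ≥ 2k, max |F| = C(n−1, k−1). The bound is attained by the star {A : i ∈ A} for any fixed i ∈ [n]. Here C(412−1, 5−1) = C(411, 4) = 1171650030.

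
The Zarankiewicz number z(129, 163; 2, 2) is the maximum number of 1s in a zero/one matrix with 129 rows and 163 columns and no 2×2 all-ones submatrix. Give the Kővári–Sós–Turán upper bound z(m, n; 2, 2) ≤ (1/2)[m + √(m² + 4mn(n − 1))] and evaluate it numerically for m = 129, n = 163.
z(129, 163; 2, 2) ≤ (1/2)[129 + √(129² + 4·129·163·162)] = (1/2)[129 + √13642137] = 1911.2632

Kővári–Sós–Turán: let r_1, ..., r_129 be the row sums and z = Σ r_i the total number of 1s. Each pair of columns can share at most one row with both entries 1 (else a 2×2 all-ones block appears), so Σ_i C(r_i, 2) ≤ C(163, 2) = 13203. By convexity Σ_i C(r_i, 2) ≥ 129·C(z/129, 2) = z(z − 129)/(2·129), giving z² − 129z − 129·163·162 ≤ 0 and hence z ≤ (1/2)[129 + √(16641 + 4·3406374)] = (1/2)[129 + √13642137] ≈ (1/2)(129 + 3693.5264) = 1911.2632.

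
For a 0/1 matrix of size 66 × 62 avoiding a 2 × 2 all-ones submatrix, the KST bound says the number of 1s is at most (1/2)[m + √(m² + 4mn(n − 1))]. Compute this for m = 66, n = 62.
z(66, 62; 2, 2) ≤ (1/2)[66 + √(66² + 4·66·62·61)] = (1/2)[66 + √1002804] = 533.7005

Kővári–Sós–Turán: let r_1, ..., r_66 be the row sums and z = Σ r_i the total number of 1s. Each pair of columns can share at most one row with both entries 1 (else a 2×2 all-ones block appears), so Σ_i C(r_i, 2) ≤ C(62, 2) = 1891. By convexity Σ_i C(r_i, 2) ≥ 66·C(z/66, 2) = z(z − 66)/(2·66), giving z² − 66z − 66·62·61 ≤ 0 and hence z ≤ (1/2)[66 + √(4356 + 4·249612)] = (1/2)[66 + √1002804] ≈ (1/2)(66 + 1001.401) = 533.7005.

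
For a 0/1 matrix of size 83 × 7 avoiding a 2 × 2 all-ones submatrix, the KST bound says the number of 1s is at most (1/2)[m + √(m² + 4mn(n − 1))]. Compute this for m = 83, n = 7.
z(83, 7; 2, 2) ≤ (1/2)[83 + √(83² + 4·83·7·6)] = (1/2)[83 + √20833] = 113.6682

Kővári–Sós–Turán: let r_1, ..., r_83 be the row sums and z = Σ r_i the total number of 1s. Each pair of columns can share at most one row with both entries 1 (else a 2×2 all-ones block appears), so Σ_i C(r_i, 2) ≤ C(7, 2) = 21. By convexity Σ_i C(r_i, 2) ≥ 83·C(z/83, 2) = z(z − 83)/(2·83), giving z² − 83z − 83·7·6 ≤ 0 and hence z ≤ (1/2)[83 + √(6889 + 4·3486)] = (1/2)[83 + √20833] ≈ (1/2)(83 + 144.3364) = 113.6682.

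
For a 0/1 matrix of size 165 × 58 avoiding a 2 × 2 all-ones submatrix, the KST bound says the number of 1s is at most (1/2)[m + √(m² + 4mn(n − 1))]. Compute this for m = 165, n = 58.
z(165, 58; 2, 2) ≤ (1/2)[165 + √(165² + 4·165·58·57)] = (1/2)[165 + √2209185] = 825.6664

Kővári–Sós–Turán: let r_1, ..., r_165 be the row sums and z = Σ r_i the total number of 1s. Each pair of columns can share at most one row with both entries 1 (else a 2×2 all-ones block appears), so Σ_i C(r_i, 2) ≤ C(58, 2) = 1653. By convexity Σ_i C(r_i, 2) ≥ 165·C(z/165, 2) = z(z − 165)/(2·165), giving z² − 165z − 165·58·57 ≤ 0 and hence z ≤ (1/2)[165 + √(27225 + 4·545490)] = (1/2)[165 + √2209185] ≈ (1/2)(165 + 1486.3327) = 825.6664.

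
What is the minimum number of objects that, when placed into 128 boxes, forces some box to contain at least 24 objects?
n = (24 − 1)·128 + 1 = 2945

By the generalised pigeonhole principle, to guarantee some box contains ≥ r objects we need more than (r − 1) · k objects total. Threshold: n = (r − 1) · k + 1. With r = 24 and k = 128: n = 23 · 128 + 1 = 2944 + 1 = 2945. For n = 2944 = 23 · 128, we can put exactly 23 objects in every box, avoiding 24 in any single one — so 2945 is tight.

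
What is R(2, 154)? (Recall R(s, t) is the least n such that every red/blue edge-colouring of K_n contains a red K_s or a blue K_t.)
R(2, 154) = 154

R(2, k) = k for all k ≥ 2: in a 2-colouring of K_k, either some edge is red (a red K_2) or all edges are blue (a blue K_k). And K_{153} coloured all-blue has no blue K_154, so R(2, 154) > 153. Hence R(2, 154) = 154.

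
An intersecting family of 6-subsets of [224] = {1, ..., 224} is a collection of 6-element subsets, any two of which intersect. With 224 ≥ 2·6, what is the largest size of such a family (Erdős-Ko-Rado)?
max |F| = C(223, 5) = 4392741639

The Erdős-Ko-Rado theorem states: for n ≥ 2k, an intersecting family of k-subsets of an n-element set has size at most C(n − 1, k − 1), with equality for 'star' families {A ⊆ [n] : |A| = k, i ∈ A} (fix an element i). For n = 224, k = 6: C(223, 5) = 4392741639.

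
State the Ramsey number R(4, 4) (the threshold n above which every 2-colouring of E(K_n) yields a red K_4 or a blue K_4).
R(4, 4) = 18

Lower bound: an explicit 2-colouring of K_{17} (typically a Paley-type or other structured construction) avoids a red K_4 and a blue K_4, showing R(4, 4) > 17.
Upper bound: the Erdős–Szekeres recurrence R(r, t') ≤ R(r−1, t') + R(r, t'−1) yields R(4, 4) ≤ 18.
Hence R(4, 4) = 18.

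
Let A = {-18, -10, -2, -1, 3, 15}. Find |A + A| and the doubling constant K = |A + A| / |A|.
K = |A + A| / |A| = 19/6

Enumerate A + A = {a + b : a, b ∈ A}. With |A| = 6, there are |A|^2 = 36 ordered sum pairs; collecting distinct values, A + A = {-36, -28, -20, -19, -15, -12, -11, -7, -4, -3, -2, 1, 2, 5, 6, 13, 14, 18, 30}, so |A + A| = 19. Thus K = 19/6. For comparison, the minimum possible |A + A| over all 6-element sets is 2·6 − 1 = 11 (so min K = 11/6), attained only by arithmetic progressions.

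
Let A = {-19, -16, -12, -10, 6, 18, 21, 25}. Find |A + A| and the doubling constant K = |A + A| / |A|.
K = |A + A| / |A| = 33/8

Enumerate A + A = {a + b : a, b ∈ A}. With |A| = 8, there are |A|^2 = 64 ordered sum pairs; collecting distinct values, A + A = {-38, -35, -32, -31, -29, -28, -26, -24, -22, -20, -13, -10, -6, -4, -1, 2, 5, 6, 8, 9, 11, 12, 13, 15, 24, 27, 31, 36, 39, 42, 43, 46, 50}, so |A + A| = 33. Thus K = 33/8. For comparison, the minimum possible |A + A| over all 8-element sets is 2·8 − 1 = 15 (so min K = 15/8), attained only by arithmetic progressions.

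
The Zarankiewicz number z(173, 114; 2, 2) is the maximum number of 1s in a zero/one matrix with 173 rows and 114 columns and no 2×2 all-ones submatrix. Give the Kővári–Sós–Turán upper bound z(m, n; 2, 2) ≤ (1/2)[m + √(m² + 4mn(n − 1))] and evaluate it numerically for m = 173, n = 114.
z(173, 114; 2, 2) ≤ (1/2)[173 + √(173² + 4·173·114·113)] = (1/2)[173 + √8944273] = 1581.8489

Kővári–Sós–Turán: let r_1, ..., r_173 be the row sums and z = Σ r_i the total number of 1s. Each pair of columns can share at most one row with both entries 1 (else a 2×2 all-ones block appears), so Σ_i C(r_i, 2) ≤ C(114, 2) = 6441. By convexity Σ_i C(r_i, 2) ≥ 173·C(z/173, 2) = z(z − 173)/(2·173), giving z² − 173z − 173·114·113 ≤ 0 and hence z ≤ (1/2)[173 + √(29929 + 4·2228586)] = (1/2)[173 + √8944273] ≈ (1/2)(173 + 2990.6977) = 1581.8489.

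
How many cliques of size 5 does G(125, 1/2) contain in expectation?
E[# K_5] = C(125, 5) · (1/2)^C(5, 2) = 234531275 / 2^10 ≈ 229034.448242

For each 5-subset S of vertices (there are C(125, 5) = 234531275 such S), let X_S = 1 if S induces a K_5 (all C(5, 2) = 10 edges present). Then P(X_S = 1) = (1/2)^10 = 1/1024. By linearity of expectation, E[# K_5] = C(125, 5) · (1/2)^10 = 234531275 / 1024 ≈ 229034.448242.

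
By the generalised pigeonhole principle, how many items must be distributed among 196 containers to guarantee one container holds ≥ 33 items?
n = (33 − 1)·196 + 1 = 6273

By the generalised pigeonhole principle, to guarantee some box contains ≥ r objects we need more than (r − 1) · k objects total. Threshold: n = (r − 1) · k + 1. With r = 33 and k = 196: n = 32 · 196 + 1 = 6272 + 1 = 6273. For n = 6272 = 32 · 196, we can put exactly 32 objects in every box, avoiding 33 in any single one — so 6273 is tight.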